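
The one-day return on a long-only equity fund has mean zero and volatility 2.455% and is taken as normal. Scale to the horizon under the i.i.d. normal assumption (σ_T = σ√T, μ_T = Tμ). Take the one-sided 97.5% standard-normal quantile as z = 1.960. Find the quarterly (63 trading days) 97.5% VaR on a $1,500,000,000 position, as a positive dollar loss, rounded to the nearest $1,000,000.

$573,000,000

σ_{63d} = 2.455% × √63 = 19.486%.
VaR = 1.960 × 19.486% = 38.193%.
On $1,500,000,000: 0.38193 × $1,500,000,000 = $572,895,000.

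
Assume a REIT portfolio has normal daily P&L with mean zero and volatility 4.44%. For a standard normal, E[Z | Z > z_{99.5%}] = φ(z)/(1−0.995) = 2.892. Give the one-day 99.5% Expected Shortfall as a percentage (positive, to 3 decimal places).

12.840%

ES = 4.44% × 2.892 = 12.840%.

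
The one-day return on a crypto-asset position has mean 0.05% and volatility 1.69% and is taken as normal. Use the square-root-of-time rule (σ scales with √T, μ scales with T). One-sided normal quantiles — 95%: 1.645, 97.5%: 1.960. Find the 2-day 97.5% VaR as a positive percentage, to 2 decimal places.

4.58%

σ_{2d} = 1.69% × √2 = 2.390%; μ_{2d} = 2 × 0.05% = 0.100%.
VaR = −(0.100%) + 1.960 × 2.390% = 4.584%.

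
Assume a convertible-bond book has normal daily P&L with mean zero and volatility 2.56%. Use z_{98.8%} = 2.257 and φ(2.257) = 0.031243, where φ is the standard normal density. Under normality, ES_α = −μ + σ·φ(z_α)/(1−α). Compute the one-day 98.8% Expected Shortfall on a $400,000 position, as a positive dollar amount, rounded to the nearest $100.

Tail multiplier: φ(z)/(1−α) = 0.031243 / 0.012 = 2.604.
ES = 2.56% × 2.604 = 6.666%.
On $400,000: 0.06666 × $400,000 = $26,664.

$26,700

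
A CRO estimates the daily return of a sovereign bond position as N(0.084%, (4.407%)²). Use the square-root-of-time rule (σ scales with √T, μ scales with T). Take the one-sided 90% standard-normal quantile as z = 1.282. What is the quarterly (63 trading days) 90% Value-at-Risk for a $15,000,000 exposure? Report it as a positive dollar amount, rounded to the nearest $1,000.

$5,933,000

σ_{63d} = 4.407% × √63 = 34.979%; μ_{63d} = 63 × 0.084% = 5.292%.
VaR = −(5.292%) + 1.282 × 34.979% = 39.551%.
On $15,000,000: 0.39551 × $15,000,000 = $5,932,650.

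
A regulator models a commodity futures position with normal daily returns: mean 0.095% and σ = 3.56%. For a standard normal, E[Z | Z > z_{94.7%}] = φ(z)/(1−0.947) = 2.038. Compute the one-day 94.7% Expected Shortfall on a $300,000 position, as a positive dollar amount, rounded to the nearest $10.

$21,480

ES = −(0.095%) + 3.56% × 2.038 = 7.160%.
On $300,000: 0.07160 × $300,000 = $21,480.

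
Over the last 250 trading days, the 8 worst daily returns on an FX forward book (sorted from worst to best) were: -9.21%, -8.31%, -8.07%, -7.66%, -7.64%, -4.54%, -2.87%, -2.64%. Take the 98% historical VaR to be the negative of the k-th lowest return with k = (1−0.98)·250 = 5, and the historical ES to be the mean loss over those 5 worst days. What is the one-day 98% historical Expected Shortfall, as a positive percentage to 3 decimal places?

8.178%

The 5 worst returns sum to -40.89%.
ES = −(-40.89%) / 5 = 8.178%.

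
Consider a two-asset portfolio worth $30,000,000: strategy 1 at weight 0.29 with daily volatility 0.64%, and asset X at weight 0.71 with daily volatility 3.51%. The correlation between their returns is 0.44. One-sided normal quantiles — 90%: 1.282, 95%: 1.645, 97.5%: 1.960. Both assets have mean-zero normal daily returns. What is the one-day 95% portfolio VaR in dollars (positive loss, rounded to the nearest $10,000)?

σ_p² = 0.29²·0.64² + 0.71²·3.51² + 2·0.44·0.29·0.71·0.64·3.51 = 6.6520 (%²).
σ_p = √6.6520 = 2.579%.
VaR = 1.645 × 2.579% = 4.242%; on $30,000,000 that is $1,272,600.

$1,270,000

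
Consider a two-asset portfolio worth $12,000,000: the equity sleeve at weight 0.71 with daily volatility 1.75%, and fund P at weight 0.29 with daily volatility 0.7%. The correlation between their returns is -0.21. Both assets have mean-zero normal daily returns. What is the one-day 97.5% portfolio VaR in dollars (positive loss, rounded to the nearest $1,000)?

$286,000

σ_p² = 0.71²·1.75² + 0.29²·0.7² + 2·-0.21·0.71·0.29·1.75·0.7 = 1.4791 (%²).
σ_p = √1.4791 = 1.216%.
At 97.5%, z = 1.960.
VaR = 1.960 × 1.216% = 2.383%; on $12,000,000 that is $285,960.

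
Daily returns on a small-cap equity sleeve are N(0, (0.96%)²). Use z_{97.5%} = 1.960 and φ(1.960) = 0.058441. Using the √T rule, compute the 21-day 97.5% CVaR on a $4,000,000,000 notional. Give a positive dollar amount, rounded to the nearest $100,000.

σ_{21d} = 0.96% × √21 = 4.399%.
ES multiplier = φ(z)/(1−α) = 0.058441/0.025 = 2.338.
ES = 4.399% × 2.338 = 10.285%; on $4,000,000,000: $411,400,000.

$411,400,000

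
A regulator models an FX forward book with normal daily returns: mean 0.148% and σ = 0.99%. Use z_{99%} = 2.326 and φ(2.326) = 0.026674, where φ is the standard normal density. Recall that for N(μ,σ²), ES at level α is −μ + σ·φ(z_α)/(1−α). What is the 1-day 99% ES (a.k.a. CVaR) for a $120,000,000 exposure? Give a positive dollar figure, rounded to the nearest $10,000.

Tail multiplier: φ(z)/(1−α) = 0.026674 / 0.01 = 2.667.
ES = −(0.148%) + 0.99% × 2.667 = 2.492%.
On $120,000,000: 0.02492 × $120,000,000 = $2,990,400.

$2,990,000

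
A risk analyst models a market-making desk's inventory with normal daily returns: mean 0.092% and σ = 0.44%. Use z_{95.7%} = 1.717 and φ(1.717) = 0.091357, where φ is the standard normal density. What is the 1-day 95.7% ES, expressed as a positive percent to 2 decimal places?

0.84%

Tail multiplier: φ(z)/(1−α) = 0.091357 / 0.043 = 2.125.
ES = −(0.092%) + 0.44% × 2.125 = 0.843%.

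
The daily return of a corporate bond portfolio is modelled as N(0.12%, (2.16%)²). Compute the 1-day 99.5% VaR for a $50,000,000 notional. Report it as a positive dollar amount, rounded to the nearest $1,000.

$2,722,000

At 99.5% one-sided, z = 2.576.
VaR = −μ + z·σ = −(0.12%) + 2.576 × 2.16% = 5.444%.
On $50,000,000: 0.05444 × $50,000,000 = $2,722,000.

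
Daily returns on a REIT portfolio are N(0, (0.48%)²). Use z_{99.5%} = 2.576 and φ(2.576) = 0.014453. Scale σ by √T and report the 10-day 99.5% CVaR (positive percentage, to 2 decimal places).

4.39%

σ_{10d} = 0.48% × √10 = 1.518%.
ES multiplier = φ(z)/(1−α) = 0.014453/0.005 = 2.891.
ES = 1.518% × 2.891 = 4.389%.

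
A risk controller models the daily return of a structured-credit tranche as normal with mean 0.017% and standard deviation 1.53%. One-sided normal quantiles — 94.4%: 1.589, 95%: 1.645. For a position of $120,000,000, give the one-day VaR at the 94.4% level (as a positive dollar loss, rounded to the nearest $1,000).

$2,897,000

VaR = −μ + z·σ = −(0.017%) + 1.589 × 1.53% = 2.414%.
On $120,000,000: 0.02414 × $120,000,000 = $2,896,800.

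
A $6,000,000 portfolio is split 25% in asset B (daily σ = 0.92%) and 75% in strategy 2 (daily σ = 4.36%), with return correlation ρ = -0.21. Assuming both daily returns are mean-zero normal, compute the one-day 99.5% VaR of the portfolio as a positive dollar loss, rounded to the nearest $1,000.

σ_p² = 0.25²·0.92² + 0.75²·4.36² + 2·-0.21·0.25·0.75·0.92·4.36 = 10.4299 (%²).
σ_p = √10.4299 = 3.230%.
At 99.5%, z = 2.576.
VaR = 2.576 × 3.230% = 8.320%; on $6,000,000 that is $499,200.

$499,000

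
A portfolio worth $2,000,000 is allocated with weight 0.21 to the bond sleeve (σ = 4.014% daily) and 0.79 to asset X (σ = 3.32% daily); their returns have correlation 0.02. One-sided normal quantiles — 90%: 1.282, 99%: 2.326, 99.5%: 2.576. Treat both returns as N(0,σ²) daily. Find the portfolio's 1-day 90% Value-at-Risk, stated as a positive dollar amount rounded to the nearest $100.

σ_p² = 0.21²·4.014² + 0.79²·3.32² + 2·0.02·0.21·0.79·4.014·3.32 = 7.6781 (%²).
σ_p = √7.6781 = 2.771%.
VaR = 1.282 × 2.771% = 3.552%; on $2,000,000 that is $71,040.

$71,000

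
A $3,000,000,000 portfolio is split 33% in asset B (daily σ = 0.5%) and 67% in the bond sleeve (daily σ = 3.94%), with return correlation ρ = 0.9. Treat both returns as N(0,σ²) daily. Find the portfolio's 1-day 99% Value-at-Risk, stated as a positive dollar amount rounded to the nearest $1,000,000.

σ_p² = 0.33²·0.5² + 0.67²·3.94² + 2·0.9·0.33·0.67·0.5·3.94 = 7.7798 (%²).
σ_p = √7.7798 = 2.789%.
At 99%, z = 2.326.
VaR = 2.326 × 2.789% = 6.487%; on $3,000,000,000 that is $194,610,000.

$195,000,000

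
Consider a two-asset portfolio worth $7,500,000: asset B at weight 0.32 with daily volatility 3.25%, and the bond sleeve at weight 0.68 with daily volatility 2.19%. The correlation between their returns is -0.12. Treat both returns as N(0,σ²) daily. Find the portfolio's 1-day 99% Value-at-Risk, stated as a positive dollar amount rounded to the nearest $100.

σ_p² = 0.32²·3.25² + 0.68²·2.19² + 2·-0.12·0.32·0.68·3.25·2.19 = 2.9276 (%²).
σ_p = √2.9276 = 1.711%.
At 99%, z = 2.326.
VaR = 2.326 × 1.711% = 3.980%; on $7,500,000 that is $298,500.

$298,500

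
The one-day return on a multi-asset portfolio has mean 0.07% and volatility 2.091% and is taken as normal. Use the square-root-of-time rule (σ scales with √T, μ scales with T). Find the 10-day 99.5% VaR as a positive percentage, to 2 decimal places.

16.33%

At 99.5%, z = 2.576.
σ_{10d} = 2.091% × √10 = 6.612%; μ_{10d} = 10 × 0.07% = 0.700%.
VaR = −(0.700%) + 2.576 × 6.612% = 16.333%.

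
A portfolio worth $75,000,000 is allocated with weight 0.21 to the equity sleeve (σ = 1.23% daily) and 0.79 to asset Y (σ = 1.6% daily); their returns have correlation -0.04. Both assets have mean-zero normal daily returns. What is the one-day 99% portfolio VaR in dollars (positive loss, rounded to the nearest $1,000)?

$2,233,000

σ_p² = 0.21²·1.23² + 0.79²·1.6² + 2·-0.04·0.21·0.79·1.23·1.6 = 1.6383 (%²).
σ_p = √1.6383 = 1.280%.
At 99%, z = 2.326.
VaR = 2.326 × 1.280% = 2.977%; on $75,000,000 that is $2,232,750.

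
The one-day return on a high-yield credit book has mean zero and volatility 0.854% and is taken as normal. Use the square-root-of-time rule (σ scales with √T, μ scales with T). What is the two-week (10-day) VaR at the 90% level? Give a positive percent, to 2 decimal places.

3.46%

At 90%, z = 1.282.
σ_{10d} = 0.854% × √10 = 2.701%.
VaR = 1.282 × 2.701% = 3.463%.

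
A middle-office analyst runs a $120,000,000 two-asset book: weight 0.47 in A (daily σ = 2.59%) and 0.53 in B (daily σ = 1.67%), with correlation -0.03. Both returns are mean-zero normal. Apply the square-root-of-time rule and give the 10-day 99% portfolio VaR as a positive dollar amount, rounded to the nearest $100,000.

σ_p = √(0.47²·2.59² + 0.53²·1.67² + 2·-0.03·0.47·0.53·2.59·1.67) = 1.483%.
σ_{10d} = 1.483% × √10 = 4.690%.
z(99%) = 2.326.
VaR = 2.326 × 4.690% = 10.909%; on $120,000,000 that is $13,090,800.

$13,100,000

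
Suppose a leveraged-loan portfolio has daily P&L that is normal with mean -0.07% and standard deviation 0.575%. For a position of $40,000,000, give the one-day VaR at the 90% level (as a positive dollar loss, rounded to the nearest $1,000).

At 90% one-sided, z = 1.282.
VaR = −μ + z·σ = −(-0.07%) + 1.282 × 0.575% = 0.807%.
On $40,000,000: 0.00807 × $40,000,000 = $322,800.

$323,000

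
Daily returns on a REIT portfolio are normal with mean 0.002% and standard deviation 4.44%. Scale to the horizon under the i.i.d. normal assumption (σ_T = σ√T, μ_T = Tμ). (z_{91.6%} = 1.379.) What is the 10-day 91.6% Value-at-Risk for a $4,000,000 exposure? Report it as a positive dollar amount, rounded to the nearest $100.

σ_{10d} = 4.44% × √10 = 14.041%; μ_{10d} = 10 × 0.002% = 0.020%.
VaR = −(0.020%) + 1.379 × 14.041% = 19.343%.
On $4,000,000: 0.19343 × $4,000,000 = $773,720.

$773,700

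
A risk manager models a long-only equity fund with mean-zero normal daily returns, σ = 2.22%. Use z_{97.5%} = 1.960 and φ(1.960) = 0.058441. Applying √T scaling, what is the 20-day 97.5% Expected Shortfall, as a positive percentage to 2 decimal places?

σ_{20d} = 2.22% × √20 = 9.928%.
ES multiplier = φ(z)/(1−α) = 0.058441/0.025 = 2.338.
ES = 9.928% × 2.338 = 23.212%.

23.21%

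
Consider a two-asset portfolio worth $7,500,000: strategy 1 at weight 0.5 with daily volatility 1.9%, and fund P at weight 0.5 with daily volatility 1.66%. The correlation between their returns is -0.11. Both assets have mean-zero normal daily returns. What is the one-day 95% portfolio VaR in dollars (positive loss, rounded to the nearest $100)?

σ_p² = 0.5²·1.9² + 0.5²·1.66² + 2·-0.11·0.5·0.5·1.9·1.66 = 1.4179 (%²).
σ_p = √1.4179 = 1.191%.
At 95%, z = 1.645.
VaR = 1.645 × 1.191% = 1.959%; on $7,500,000 that is $146,925.

$146,900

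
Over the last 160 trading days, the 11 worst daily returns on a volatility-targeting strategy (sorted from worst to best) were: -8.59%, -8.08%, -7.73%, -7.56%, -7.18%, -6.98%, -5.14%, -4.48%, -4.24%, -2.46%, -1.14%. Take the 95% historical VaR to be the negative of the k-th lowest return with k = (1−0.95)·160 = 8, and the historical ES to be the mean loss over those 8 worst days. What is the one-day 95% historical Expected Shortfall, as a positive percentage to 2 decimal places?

6.97%

The 8 worst returns sum to -55.74%.
ES = −(-55.74%) / 8 = 6.9675% ≈ 6.97%.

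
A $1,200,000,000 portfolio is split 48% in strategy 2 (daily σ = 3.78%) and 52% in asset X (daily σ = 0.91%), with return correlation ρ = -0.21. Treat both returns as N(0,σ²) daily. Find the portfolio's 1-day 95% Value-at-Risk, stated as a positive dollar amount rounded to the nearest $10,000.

σ_p² = 0.48²·3.78² + 0.52²·0.91² + 2·-0.21·0.48·0.52·3.78·0.91 = 3.1554 (%²).
σ_p = √3.1554 = 1.776%.
At 95%, z = 1.645.
VaR = 1.645 × 1.776% = 2.922%; on $1,200,000,000 that is $35,064,000.

$35,060,000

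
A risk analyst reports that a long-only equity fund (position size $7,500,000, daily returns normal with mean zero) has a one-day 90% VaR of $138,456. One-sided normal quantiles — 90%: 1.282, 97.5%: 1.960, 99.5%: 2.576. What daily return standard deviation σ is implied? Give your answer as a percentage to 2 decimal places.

1.44%

VaR as a fraction: $138,456 / $7,500,000 = 1.846%.
σ = VaR / z = 1.846% / 1.282 = 1.440%.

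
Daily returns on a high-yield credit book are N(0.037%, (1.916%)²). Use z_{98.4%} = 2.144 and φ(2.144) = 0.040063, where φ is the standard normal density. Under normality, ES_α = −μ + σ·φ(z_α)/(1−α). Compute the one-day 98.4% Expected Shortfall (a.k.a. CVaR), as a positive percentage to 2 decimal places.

Tail multiplier: φ(z)/(1−α) = 0.040063 / 0.016 = 2.504.
ES = −(0.037%) + 1.916% × 2.504 = 4.761%.

4.76%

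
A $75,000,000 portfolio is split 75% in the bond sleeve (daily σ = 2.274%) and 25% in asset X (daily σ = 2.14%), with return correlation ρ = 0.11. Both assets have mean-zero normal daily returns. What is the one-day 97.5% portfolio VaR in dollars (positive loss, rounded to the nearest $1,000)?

σ_p² = 0.75²·2.274² + 0.25²·2.14² + 2·0.11·0.75·0.25·2.274·2.14 = 3.3957 (%²).
σ_p = √3.3957 = 1.843%.
At 97.5%, z = 1.960.
VaR = 1.960 × 1.843% = 3.612%; on $75,000,000 that is $2,709,000.

$2,709,000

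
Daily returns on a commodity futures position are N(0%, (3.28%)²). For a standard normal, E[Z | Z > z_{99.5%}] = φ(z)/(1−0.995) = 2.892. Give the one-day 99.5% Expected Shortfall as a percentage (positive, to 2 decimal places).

9.49%

ES = 3.28% × 2.892 = 9.486%.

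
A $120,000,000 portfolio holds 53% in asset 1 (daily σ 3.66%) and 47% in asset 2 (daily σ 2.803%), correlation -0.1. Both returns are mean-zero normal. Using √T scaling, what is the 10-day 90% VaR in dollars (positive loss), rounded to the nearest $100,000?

$10,900,000

σ_p = √(0.53²·3.66² + 0.47²·2.803² + 2·-0.1·0.53·0.47·3.66·2.803) = 2.233%.
σ_{10d} = 2.233% × √10 = 7.061%.
z(90%) = 1.282.
VaR = 1.282 × 7.061% = 9.052%; on $120,000,000 that is $10,862,400.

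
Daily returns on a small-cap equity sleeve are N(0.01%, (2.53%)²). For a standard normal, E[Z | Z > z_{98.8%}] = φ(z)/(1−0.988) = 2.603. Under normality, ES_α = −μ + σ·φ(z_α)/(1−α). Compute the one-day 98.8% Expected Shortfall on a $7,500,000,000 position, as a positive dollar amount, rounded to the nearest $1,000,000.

$493,000,000

ES = −(0.01%) + 2.53% × 2.603 = 6.576%.
On $7,500,000,000: 0.06576 × $7,500,000,000 = $493,200,000.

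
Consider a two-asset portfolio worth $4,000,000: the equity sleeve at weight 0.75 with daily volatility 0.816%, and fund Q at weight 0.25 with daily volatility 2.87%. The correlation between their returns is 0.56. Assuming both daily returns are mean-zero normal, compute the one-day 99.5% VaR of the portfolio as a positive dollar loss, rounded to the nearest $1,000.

σ_p² = 0.75²·0.816² + 0.25²·2.87² + 2·0.56·0.75·0.25·0.816·2.87 = 1.3812 (%²).
σ_p = √1.3812 = 1.175%.
At 99.5%, z = 2.576.
VaR = 2.576 × 1.175% = 3.027%; on $4,000,000 that is $121,080.

$121,000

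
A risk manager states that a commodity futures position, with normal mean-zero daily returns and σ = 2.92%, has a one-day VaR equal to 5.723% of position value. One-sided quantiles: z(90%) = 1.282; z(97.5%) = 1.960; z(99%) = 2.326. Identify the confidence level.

97.5%

Implied z = VaR/σ = 5.723 / 2.92 = 1.960.
This matches z(97.5%) = 1.960.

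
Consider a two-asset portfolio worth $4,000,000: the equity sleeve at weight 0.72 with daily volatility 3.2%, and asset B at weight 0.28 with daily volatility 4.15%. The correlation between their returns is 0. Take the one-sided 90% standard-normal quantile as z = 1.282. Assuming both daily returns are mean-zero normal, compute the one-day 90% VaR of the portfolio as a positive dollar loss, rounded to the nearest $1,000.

σ_p² = 0.72²·3.2² + 0.28²·4.15² + 2·0·0.72·0.28·3.2·4.15 = 6.6587 (%²).
σ_p = √6.6587 = 2.580%.
VaR = 1.282 × 2.580% = 3.308%; on $4,000,000 that is $132,320.

$132,000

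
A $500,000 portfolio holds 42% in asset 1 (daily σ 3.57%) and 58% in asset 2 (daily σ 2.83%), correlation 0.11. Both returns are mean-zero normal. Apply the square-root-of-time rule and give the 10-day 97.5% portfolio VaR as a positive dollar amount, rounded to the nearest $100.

$72,600

σ_p = √(0.42²·3.57² + 0.58²·2.83² + 2·0.11·0.42·0.58·3.57·2.83) = 2.342%.
σ_{10d} = 2.342% × √10 = 7.406%.
z(97.5%) = 1.960.
VaR = 1.960 × 7.406% = 14.516%; on $500,000 that is $72,580.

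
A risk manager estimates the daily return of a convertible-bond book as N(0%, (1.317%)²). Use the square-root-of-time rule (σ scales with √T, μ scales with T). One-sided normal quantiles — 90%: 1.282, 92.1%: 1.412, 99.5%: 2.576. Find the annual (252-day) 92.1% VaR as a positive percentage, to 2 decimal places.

σ_{252d} = 1.317% × √252 = 20.907%.
VaR = 1.412 × 20.907% = 29.521%.

29.52%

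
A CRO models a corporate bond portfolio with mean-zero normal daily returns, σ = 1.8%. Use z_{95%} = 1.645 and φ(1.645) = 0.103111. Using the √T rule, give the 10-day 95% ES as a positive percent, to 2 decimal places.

11.74%

σ_{10d} = 1.8% × √10 = 5.692%.
ES multiplier = φ(z)/(1−α) = 0.103111/0.05 = 2.062.
ES = 5.692% × 2.062 = 11.737%.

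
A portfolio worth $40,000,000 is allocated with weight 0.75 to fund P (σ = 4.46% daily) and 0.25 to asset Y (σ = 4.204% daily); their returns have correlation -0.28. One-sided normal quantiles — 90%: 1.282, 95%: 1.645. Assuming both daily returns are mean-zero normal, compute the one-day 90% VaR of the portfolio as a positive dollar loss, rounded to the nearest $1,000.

σ_p² = 0.75²·4.46² + 0.25²·4.204² + 2·-0.28·0.75·0.25·4.46·4.204 = 10.3249 (%²).
σ_p = √10.3249 = 3.213%.
VaR = 1.282 × 3.213% = 4.119%; on $40,000,000 that is $1,647,600.

$1,648,000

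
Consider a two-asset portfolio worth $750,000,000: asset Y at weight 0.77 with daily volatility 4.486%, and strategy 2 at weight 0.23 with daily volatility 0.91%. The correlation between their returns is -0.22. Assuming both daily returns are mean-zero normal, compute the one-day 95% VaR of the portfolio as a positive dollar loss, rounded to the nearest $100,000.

σ_p² = 0.77²·4.486² + 0.23²·0.91² + 2·-0.22·0.77·0.23·4.486·0.91 = 11.6573 (%²).
σ_p = √11.6573 = 3.414%.
At 95%, z = 1.645.
VaR = 1.645 × 3.414% = 5.616%; on $750,000,000 that is $42,120,000.

$42,100,000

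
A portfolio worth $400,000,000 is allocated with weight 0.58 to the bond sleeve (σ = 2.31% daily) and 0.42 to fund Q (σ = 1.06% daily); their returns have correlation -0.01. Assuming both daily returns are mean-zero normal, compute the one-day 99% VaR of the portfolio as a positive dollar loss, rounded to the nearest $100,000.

σ_p² = 0.58²·2.31² + 0.42²·1.06² + 2·-0.01·0.58·0.42·2.31·1.06 = 1.9813 (%²).
σ_p = √1.9813 = 1.408%.
At 99%, z = 2.326.
VaR = 2.326 × 1.408% = 3.275%; on $400,000,000 that is $13,100,000.

$13,100,000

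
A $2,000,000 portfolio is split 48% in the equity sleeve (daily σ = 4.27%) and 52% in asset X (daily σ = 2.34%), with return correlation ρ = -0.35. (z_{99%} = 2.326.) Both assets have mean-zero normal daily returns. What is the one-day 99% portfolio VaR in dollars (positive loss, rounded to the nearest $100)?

σ_p² = 0.48²·4.27² + 0.52²·2.34² + 2·-0.35·0.48·0.52·4.27·2.34 = 3.9357 (%²).
σ_p = √3.9357 = 1.984%.
VaR = 2.326 × 1.984% = 4.615%; on $2,000,000 that is $92,300.

$92,300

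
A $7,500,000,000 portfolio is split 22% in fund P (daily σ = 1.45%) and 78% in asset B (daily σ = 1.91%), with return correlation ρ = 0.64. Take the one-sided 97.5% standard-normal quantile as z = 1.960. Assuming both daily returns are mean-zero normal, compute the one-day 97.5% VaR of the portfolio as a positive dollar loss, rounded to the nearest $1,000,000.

σ_p² = 0.22²·1.45² + 0.78²·1.91² + 2·0.64·0.22·0.78·1.45·1.91 = 2.9296 (%²).
σ_p = √2.9296 = 1.712%.
VaR = 1.960 × 1.712% = 3.356%; on $7,500,000,000 that is $251,700,000.

$252,000,000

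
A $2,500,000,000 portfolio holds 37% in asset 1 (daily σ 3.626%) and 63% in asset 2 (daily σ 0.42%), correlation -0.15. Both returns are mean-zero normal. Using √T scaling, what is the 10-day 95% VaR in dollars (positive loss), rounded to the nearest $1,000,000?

σ_p = √(0.37²·3.626² + 0.63²·0.42² + 2·-0.15·0.37·0.63·3.626·0.42) = 1.328%.
σ_{10d} = 1.328% × √10 = 4.200%.
z(95%) = 1.645.
VaR = 1.645 × 4.200% = 6.909%; on $2,500,000,000 that is $172,725,000.

$173,000,000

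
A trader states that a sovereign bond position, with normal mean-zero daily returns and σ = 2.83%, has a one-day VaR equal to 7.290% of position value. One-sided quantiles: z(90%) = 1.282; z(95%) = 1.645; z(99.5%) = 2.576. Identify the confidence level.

99.5%

Implied z = VaR/σ = 7.290 / 2.83 = 2.576.
This matches z(99.5%) = 2.576.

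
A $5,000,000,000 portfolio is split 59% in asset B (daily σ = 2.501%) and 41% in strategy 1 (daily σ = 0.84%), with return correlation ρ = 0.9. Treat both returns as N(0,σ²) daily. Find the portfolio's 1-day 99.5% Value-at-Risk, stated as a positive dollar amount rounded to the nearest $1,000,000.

σ_p² = 0.59²·2.501² + 0.41²·0.84² + 2·0.9·0.59·0.41·2.501·0.84 = 3.2107 (%²).
σ_p = √3.2107 = 1.792%.
At 99.5%, z = 2.576.
VaR = 2.576 × 1.792% = 4.616%; on $5,000,000,000 that is $230,800,000.

$231,000,000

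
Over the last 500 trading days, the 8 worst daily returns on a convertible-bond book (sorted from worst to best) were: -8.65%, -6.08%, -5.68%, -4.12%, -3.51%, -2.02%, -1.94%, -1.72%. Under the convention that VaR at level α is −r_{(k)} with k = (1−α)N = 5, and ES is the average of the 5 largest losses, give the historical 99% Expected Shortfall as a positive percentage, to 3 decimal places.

The 5 worst returns sum to -28.04%.
ES = −(-28.04%) / 5 = 5.608%.

5.608%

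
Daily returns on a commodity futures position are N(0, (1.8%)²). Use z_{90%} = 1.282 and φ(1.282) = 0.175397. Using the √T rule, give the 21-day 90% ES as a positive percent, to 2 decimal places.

14.47%

σ_{21d} = 1.8% × √21 = 8.249%.
ES multiplier = φ(z)/(1−α) = 0.175397/0.1 = 1.754.
ES = 8.249% × 1.754 = 14.469%.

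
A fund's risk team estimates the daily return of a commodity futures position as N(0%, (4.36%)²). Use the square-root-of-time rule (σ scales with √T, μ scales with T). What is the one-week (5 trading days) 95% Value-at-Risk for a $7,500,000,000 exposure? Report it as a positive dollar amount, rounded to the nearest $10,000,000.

At 95%, z = 1.645.
σ_{5d} = 4.36% × √5 = 9.749%.
VaR = 1.645 × 9.749% = 16.037%.
On $7,500,000,000: 0.16037 × $7,500,000,000 = $1,202,775,000.

$1,200,000,000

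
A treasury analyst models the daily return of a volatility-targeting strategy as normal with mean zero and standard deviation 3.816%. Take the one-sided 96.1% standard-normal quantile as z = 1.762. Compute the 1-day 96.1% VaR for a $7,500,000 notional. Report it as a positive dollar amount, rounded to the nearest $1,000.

VaR = z·σ = 1.762 × 3.816% = 6.724%.
On $7,500,000: 0.06724 × $7,500,000 = $504,300.

$504,000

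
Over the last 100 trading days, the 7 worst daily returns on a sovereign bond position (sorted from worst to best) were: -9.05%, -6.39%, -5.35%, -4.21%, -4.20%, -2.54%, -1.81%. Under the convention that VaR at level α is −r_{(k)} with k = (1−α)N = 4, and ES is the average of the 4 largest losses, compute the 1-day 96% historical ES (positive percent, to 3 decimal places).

The 4 worst returns sum to -25.00%.
ES = −(-25.00%) / 4 = 6.25% ≈ 6.250%.

6.250%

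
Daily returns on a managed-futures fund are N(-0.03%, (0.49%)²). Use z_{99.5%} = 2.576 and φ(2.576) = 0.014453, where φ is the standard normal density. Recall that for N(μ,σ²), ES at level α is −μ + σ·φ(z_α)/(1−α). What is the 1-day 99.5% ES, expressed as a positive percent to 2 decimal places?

1.45%

Tail multiplier: φ(z)/(1−α) = 0.014453 / 0.005 = 2.891.
ES = −(-0.03%) + 0.49% × 2.891 = 1.447%.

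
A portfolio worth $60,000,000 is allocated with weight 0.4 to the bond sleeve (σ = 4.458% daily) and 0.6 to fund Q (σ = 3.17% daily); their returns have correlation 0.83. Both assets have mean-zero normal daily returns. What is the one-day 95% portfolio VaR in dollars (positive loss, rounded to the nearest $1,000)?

σ_p² = 0.4²·4.458² + 0.6²·3.17² + 2·0.83·0.4·0.6·4.458·3.17 = 12.4275 (%²).
σ_p = √12.4275 = 3.525%.
At 95%, z = 1.645.
VaR = 1.645 × 3.525% = 5.799%; on $60,000,000 that is $3,479,400.

$3,479,000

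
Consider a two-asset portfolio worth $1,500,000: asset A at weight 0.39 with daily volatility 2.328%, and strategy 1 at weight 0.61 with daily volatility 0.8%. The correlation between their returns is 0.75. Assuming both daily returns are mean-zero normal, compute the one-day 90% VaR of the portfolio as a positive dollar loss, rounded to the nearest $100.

$25,300

σ_p² = 0.39²·2.328² + 0.61²·0.8² + 2·0.75·0.39·0.61·2.328·0.8 = 1.7271 (%²).
σ_p = √1.7271 = 1.314%.
At 90%, z = 1.282.
VaR = 1.282 × 1.314% = 1.685%; on $1,500,000 that is $25,275.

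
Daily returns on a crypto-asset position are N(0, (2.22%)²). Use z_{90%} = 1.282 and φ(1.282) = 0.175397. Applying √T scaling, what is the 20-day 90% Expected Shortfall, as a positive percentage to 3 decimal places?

17.414%

σ_{20d} = 2.22% × √20 = 9.928%.
ES multiplier = φ(z)/(1−α) = 0.175397/0.1 = 1.754.
ES = 9.928% × 1.754 = 17.414%.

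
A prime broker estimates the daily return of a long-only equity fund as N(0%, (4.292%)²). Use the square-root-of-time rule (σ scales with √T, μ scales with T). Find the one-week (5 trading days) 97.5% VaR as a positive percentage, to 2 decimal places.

At 97.5%, z = 1.960.
σ_{5d} = 4.292% × √5 = 9.597%.
VaR = 1.960 × 9.597% = 18.810%.

18.81%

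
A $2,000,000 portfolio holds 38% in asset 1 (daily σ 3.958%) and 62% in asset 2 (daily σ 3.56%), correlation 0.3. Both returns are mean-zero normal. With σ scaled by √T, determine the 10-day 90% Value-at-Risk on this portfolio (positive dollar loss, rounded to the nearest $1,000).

σ_p = √(0.38²·3.958² + 0.62²·3.56² + 2·0.3·0.38·0.62·3.958·3.56) = 3.021%.
σ_{10d} = 3.021% × √10 = 9.553%.
z(90%) = 1.282.
VaR = 1.282 × 9.553% = 12.247%; on $2,000,000 that is $244,940.

$245,000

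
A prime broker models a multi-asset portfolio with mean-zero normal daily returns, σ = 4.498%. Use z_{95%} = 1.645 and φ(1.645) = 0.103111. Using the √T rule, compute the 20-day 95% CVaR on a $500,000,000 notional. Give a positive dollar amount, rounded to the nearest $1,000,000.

$207,000,000

σ_{20d} = 4.498% × √20 = 20.116%.
ES multiplier = φ(z)/(1−α) = 0.103111/0.05 = 2.062.
ES = 20.116% × 2.062 = 41.479%; on $500,000,000: $207,395,000.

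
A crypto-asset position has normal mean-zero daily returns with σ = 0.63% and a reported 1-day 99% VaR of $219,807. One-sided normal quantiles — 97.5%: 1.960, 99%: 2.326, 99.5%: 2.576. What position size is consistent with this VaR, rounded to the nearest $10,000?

$15,000,000

VaR as a fraction of value: z·σ = 2.326 × 0.63% = 1.46538%.
Position = $219,807 / 0.0146538 = $15,000,000.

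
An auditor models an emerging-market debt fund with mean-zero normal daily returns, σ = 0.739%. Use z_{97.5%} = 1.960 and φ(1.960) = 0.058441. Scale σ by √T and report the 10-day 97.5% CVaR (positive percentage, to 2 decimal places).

5.46%

σ_{10d} = 0.739% × √10 = 2.337%.
ES multiplier = φ(z)/(1−α) = 0.058441/0.025 = 2.338.
ES = 2.337% × 2.338 = 5.464%.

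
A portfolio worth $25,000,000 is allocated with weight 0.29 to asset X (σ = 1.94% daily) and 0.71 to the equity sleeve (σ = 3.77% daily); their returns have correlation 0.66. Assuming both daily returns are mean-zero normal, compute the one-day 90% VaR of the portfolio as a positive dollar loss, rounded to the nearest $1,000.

σ_p² = 0.29²·1.94² + 0.71²·3.77² + 2·0.66·0.29·0.71·1.94·3.77 = 9.4690 (%²).
σ_p = √9.4690 = 3.077%.
At 90%, z = 1.282.
VaR = 1.282 × 3.077% = 3.945%; on $25,000,000 that is $986,250.

$986,000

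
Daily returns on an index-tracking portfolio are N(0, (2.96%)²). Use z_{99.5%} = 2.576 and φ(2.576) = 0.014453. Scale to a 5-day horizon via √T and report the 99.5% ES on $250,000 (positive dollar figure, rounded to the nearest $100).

$47,800

σ_{5d} = 2.96% × √5 = 6.619%.
ES multiplier = φ(z)/(1−α) = 0.014453/0.005 = 2.891.
ES = 6.619% × 2.891 = 19.136%; on $250,000: $47,840.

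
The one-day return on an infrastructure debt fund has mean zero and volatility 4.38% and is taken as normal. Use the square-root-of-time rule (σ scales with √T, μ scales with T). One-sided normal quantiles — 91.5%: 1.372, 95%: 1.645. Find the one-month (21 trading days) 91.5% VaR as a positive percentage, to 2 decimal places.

27.54%

σ_{21d} = 4.38% × √21 = 20.072%.
VaR = 1.372 × 20.072% = 27.539%.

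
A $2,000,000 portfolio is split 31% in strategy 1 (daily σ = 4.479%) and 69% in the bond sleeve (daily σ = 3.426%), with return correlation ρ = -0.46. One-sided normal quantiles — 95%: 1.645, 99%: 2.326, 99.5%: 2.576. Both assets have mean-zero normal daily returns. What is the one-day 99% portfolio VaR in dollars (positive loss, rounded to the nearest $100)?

σ_p² = 0.31²·4.479² + 0.69²·3.426² + 2·-0.46·0.31·0.69·4.479·3.426 = 4.4964 (%²).
σ_p = √4.4964 = 2.120%.
VaR = 2.326 × 2.120% = 4.931%; on $2,000,000 that is $98,620.

$98,600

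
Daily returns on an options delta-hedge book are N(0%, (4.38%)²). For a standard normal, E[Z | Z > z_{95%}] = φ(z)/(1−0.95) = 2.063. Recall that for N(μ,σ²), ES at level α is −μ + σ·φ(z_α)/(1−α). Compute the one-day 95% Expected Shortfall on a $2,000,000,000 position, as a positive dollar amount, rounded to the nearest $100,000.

ES = 4.38% × 2.063 = 9.036%.
On $2,000,000,000: 0.09036 × $2,000,000,000 = $180,720,000.

$180,700,000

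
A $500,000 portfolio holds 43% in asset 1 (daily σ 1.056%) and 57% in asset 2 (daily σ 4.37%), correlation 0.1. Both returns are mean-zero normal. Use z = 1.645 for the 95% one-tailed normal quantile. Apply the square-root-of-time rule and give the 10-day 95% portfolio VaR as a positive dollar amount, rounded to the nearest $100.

σ_p = √(0.43²·1.056² + 0.57²·4.37² + 2·0.1·0.43·0.57·1.056·4.37) = 2.576%.
σ_{10d} = 2.576% × √10 = 8.146%.
VaR = 1.645 × 8.146% = 13.400%; on $500,000 that is $67,000.

$67,000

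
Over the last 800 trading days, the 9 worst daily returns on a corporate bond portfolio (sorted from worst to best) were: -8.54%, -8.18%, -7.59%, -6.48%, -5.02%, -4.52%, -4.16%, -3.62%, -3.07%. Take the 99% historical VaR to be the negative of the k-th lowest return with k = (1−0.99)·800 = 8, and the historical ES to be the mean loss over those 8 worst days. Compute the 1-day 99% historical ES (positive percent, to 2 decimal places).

6.01%

The 8 worst returns sum to -48.11%.
ES = −(-48.11%) / 8 = 6.01375% ≈ 6.01%.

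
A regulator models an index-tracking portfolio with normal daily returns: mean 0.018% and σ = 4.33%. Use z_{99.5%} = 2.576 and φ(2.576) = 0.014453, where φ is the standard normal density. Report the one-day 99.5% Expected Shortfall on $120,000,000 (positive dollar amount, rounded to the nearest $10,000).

Tail multiplier: φ(z)/(1−α) = 0.014453 / 0.005 = 2.891.
ES = −(0.018%) + 4.33% × 2.891 = 12.500%.
On $120,000,000: 0.12500 × $120,000,000 = $15,000,000.

$15,000,000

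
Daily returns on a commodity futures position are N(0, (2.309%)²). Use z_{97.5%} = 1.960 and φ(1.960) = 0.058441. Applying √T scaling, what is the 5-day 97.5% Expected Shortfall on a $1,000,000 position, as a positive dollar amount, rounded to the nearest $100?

σ_{5d} = 2.309% × √5 = 5.163%.
ES multiplier = φ(z)/(1−α) = 0.058441/0.025 = 2.338.
ES = 5.163% × 2.338 = 12.071%; on $1,000,000: $120,710.

$120,700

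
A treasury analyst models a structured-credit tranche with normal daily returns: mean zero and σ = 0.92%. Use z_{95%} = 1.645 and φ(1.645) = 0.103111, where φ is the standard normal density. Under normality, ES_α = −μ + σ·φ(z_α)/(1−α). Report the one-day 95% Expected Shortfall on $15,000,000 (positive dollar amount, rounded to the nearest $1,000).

Tail multiplier: φ(z)/(1−α) = 0.103111 / 0.05 = 2.062.
ES = 0.92% × 2.062 = 1.897%.
On $15,000,000: 0.01897 × $15,000,000 = $284,550.

$285,000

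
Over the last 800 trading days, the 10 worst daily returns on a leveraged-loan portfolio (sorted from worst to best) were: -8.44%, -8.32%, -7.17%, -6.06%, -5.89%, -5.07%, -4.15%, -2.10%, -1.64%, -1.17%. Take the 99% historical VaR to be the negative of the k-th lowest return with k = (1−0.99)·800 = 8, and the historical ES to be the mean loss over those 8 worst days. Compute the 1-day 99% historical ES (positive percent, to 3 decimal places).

5.900%

The 8 worst returns sum to -47.20%.
ES = −(-47.20%) / 8 = 5.9% ≈ 5.900%.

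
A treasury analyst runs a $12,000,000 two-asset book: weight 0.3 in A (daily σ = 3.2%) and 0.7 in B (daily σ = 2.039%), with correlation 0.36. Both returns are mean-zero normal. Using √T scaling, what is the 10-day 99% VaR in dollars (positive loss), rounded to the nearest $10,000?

$1,750,000

σ_p = √(0.3²·3.2² + 0.7²·2.039² + 2·0.36·0.3·0.7·3.2·2.039) = 1.986%.
σ_{10d} = 1.986% × √10 = 6.280%.
z(99%) = 2.326.
VaR = 2.326 × 6.280% = 14.607%; on $12,000,000 that is $1,752,840.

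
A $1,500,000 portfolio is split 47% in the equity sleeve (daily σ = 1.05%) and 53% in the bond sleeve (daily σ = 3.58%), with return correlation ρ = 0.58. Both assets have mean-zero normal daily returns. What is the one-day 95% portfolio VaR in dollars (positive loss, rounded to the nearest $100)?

σ_p² = 0.47²·1.05² + 0.53²·3.58² + 2·0.58·0.47·0.53·1.05·3.58 = 4.9299 (%²).
σ_p = √4.9299 = 2.220%.
At 95%, z = 1.645.
VaR = 1.645 × 2.220% = 3.652%; on $1,500,000 that is $54,780.

$54,800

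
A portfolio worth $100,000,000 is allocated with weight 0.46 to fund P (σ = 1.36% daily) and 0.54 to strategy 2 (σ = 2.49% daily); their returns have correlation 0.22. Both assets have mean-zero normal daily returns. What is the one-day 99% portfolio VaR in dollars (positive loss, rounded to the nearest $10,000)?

σ_p² = 0.46²·1.36² + 0.54²·2.49² + 2·0.22·0.46·0.54·1.36·2.49 = 2.5694 (%²).
σ_p = √2.5694 = 1.603%.
At 99%, z = 2.326.
VaR = 2.326 × 1.603% = 3.729%; on $100,000,000 that is $3,729,000.

$3,730,000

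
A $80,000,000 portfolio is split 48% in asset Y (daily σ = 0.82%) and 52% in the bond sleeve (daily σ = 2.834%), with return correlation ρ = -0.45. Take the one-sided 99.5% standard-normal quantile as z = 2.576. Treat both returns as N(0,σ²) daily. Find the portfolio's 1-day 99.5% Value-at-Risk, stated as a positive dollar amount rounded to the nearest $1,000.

σ_p² = 0.48²·0.82² + 0.52²·2.834² + 2·-0.45·0.48·0.52·0.82·2.834 = 1.8046 (%²).
σ_p = √1.8046 = 1.343%.
VaR = 2.576 × 1.343% = 3.460%; on $80,000,000 that is $2,768,000.

$2,768,000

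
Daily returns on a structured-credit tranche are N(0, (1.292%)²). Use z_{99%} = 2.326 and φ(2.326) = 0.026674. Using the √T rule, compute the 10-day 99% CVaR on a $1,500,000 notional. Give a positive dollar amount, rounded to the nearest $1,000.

$163,000

σ_{10d} = 1.292% × √10 = 4.086%.
ES multiplier = φ(z)/(1−α) = 0.026674/0.01 = 2.667.
ES = 4.086% × 2.667 = 10.897%; on $1,500,000: $163,455.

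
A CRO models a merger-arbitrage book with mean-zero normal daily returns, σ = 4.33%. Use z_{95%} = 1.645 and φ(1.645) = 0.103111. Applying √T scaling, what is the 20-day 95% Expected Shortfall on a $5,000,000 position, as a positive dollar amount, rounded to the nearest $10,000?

σ_{20d} = 4.33% × √20 = 19.364%.
ES multiplier = φ(z)/(1−α) = 0.103111/0.05 = 2.062.
ES = 19.364% × 2.062 = 39.929%; on $5,000,000: $1,996,450.

$2,000,000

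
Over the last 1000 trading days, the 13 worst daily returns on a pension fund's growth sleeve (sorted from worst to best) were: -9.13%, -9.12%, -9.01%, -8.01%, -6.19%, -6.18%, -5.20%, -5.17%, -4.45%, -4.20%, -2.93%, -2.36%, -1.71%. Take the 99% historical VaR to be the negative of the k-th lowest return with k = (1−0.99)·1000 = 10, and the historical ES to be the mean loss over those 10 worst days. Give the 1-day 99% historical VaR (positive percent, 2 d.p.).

4.20%

k = 10; the 10th lowest return is -4.20%, so VaR = 4.20%.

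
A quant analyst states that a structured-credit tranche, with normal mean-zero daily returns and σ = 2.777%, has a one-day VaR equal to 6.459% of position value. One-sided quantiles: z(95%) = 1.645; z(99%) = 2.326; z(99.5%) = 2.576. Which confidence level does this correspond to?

Implied z = VaR/σ = 6.459 / 2.777 = 2.326.
This matches z(99%) = 2.326.

99%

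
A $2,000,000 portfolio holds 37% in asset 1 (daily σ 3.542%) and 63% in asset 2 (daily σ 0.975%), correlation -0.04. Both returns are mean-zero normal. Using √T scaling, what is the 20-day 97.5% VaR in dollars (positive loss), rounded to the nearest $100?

$249,800

σ_p = √(0.37²·3.542² + 0.63²·0.975² + 2·-0.04·0.37·0.63·3.542·0.975) = 1.425%.
σ_{20d} = 1.425% × √20 = 6.373%.
z(97.5%) = 1.960.
VaR = 1.960 × 6.373% = 12.491%; on $2,000,000 that is $249,820.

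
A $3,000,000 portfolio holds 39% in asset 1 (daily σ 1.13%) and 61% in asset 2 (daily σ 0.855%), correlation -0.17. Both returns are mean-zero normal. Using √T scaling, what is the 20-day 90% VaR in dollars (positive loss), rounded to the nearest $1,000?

σ_p = √(0.39²·1.13² + 0.61²·0.855² + 2·-0.17·0.39·0.61·1.13·0.855) = 0.623%.
σ_{20d} = 0.623% × √20 = 2.786%.
z(90%) = 1.282.
VaR = 1.282 × 2.786% = 3.572%; on $3,000,000 that is $107,160.

$107,000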